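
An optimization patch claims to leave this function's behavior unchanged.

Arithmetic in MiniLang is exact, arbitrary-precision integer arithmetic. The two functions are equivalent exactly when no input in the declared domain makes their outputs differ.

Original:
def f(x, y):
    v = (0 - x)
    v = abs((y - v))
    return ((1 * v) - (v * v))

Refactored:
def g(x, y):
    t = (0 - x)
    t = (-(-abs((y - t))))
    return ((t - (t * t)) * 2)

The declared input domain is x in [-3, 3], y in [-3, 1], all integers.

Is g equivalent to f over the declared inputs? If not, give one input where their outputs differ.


x=-3, y=-3 yields -30 from f but -60 from g.
verdict: not equivalent; witness: x=-3, y=-3


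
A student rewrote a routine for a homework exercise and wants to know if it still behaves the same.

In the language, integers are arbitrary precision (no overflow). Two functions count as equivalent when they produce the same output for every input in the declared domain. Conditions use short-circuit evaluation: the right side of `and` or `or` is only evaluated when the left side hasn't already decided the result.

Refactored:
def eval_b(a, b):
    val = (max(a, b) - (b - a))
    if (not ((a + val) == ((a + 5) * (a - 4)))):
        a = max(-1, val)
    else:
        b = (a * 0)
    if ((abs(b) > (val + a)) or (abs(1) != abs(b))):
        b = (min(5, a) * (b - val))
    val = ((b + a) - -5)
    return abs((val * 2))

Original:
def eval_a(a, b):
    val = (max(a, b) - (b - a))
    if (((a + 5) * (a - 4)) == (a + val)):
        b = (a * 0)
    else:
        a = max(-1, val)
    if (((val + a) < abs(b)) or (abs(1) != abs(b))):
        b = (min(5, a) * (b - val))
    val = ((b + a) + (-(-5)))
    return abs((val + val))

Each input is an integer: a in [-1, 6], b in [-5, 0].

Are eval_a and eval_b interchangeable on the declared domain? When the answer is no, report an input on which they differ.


This is a faithful refactor — boolean connective usage differs; arithmetic usage differs; comparison usage differs; constant usage differs, but the computed results match everywhere.
One worked example (a=-1, b=-1) — eval_a: val := -1 | (((a + 5) * (a - 4)) == (a + val)): false | a := -1 | (((val + a) < abs(b)) or (abs(1) != abs(b))): true | b := 0 | val := 4 | result 8; eval_b: val := -1 | (not ((a + val) == ((a + 5) * (a - 4)))): true | a := -1 | ((abs(b) > (val + a)) or (abs(1) != abs(b))): true | b := 0 | val := 4 | result 8; agreement on 8.
Every one of the 48 inputs gives matching results.
verdict: equivalent


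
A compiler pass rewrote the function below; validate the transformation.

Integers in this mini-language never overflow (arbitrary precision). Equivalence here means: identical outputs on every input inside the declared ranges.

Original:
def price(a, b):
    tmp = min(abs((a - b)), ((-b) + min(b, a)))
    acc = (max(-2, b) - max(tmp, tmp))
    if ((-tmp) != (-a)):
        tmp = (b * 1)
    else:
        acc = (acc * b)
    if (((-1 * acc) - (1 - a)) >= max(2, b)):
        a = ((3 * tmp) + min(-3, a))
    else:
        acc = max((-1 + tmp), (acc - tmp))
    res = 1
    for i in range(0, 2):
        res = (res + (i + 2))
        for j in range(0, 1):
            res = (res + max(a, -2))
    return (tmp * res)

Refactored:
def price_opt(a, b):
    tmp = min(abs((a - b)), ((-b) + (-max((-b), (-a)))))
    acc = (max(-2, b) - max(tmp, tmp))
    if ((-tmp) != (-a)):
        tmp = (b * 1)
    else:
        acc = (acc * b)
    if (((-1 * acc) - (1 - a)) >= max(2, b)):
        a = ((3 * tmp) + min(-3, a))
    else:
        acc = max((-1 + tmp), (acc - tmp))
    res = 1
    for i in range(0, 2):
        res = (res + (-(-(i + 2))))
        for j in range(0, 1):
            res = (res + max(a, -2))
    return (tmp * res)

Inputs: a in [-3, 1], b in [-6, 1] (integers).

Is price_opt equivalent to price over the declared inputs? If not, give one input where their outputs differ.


This is a faithful refactor — min/max/abs usage differs, but the computed results match everywhere.
One worked example (a=-3, b=-6) — price: tmp=0, then acc=-2, then ((-tmp) != (-a)) is true, then tmp=-6, then (((-1 * acc) - (1 - a)) >= max(2, b)) is false, then acc=4, then res=1, then (i=0), then res=3, then (j=0), then res=1, then (i=1), then res=4, then (j=0), then res=2, then returns -12; price_opt: tmp=0, then acc=-2, then ((-tmp) != (-a)) is true, then tmp=-6, then (((-1 * acc) - (1 - a)) >= max(2, b)) is false, then acc=4, then res=1, then (i=0), then res=3, then (j=0), then res=1, then (i=1), then res=4, then (j=0), then res=2, then returns -12; agreement on -12.
Across all 40 domain points the two functions coincide.
verdict: equivalent


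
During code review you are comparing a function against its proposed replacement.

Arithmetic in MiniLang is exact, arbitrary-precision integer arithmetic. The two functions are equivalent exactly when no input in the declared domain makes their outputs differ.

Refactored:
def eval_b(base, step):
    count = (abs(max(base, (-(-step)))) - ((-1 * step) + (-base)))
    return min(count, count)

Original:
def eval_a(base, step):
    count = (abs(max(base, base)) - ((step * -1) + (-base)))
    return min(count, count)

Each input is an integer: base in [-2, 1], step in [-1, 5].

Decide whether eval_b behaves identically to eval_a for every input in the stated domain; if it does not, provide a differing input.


There is a counterexample at base=-2, step=-1: -1 on one side, -2 on the other.
eval_a: count=-1, then returns -1
eval_b: count=-2, then returns -2
verdict: not equivalent; witness: base=-2, step=-1


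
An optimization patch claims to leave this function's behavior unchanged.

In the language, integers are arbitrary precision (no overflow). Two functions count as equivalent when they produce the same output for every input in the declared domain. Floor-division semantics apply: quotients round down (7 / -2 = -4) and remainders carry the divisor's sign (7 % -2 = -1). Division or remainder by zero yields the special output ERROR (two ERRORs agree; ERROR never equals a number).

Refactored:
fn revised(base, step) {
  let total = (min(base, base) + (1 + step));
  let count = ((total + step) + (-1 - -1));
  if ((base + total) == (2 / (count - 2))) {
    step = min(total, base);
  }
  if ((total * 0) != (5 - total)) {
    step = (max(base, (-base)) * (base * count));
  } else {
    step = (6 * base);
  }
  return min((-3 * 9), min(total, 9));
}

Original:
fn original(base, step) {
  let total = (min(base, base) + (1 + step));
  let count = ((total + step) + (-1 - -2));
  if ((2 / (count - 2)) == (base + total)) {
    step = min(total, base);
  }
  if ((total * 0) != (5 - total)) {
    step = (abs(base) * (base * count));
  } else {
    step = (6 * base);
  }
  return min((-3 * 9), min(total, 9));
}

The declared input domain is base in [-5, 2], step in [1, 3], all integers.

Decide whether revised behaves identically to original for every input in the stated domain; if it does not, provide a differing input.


The rewrite breaks on base=-5, step=3, where the results are -27 and ERROR.
original: total becomes -1; next count becomes 3; next ((2 / (count - 2)) == (base + total)) evaluates to false; next ((total * 0) != (5 - total)) evaluates to true; next step becomes -75; next final value -27
revised: total becomes -1; next count becomes 2; next hits division by zero so the output is ERROR
verdict: not equivalent; witness: base=-5, step=3


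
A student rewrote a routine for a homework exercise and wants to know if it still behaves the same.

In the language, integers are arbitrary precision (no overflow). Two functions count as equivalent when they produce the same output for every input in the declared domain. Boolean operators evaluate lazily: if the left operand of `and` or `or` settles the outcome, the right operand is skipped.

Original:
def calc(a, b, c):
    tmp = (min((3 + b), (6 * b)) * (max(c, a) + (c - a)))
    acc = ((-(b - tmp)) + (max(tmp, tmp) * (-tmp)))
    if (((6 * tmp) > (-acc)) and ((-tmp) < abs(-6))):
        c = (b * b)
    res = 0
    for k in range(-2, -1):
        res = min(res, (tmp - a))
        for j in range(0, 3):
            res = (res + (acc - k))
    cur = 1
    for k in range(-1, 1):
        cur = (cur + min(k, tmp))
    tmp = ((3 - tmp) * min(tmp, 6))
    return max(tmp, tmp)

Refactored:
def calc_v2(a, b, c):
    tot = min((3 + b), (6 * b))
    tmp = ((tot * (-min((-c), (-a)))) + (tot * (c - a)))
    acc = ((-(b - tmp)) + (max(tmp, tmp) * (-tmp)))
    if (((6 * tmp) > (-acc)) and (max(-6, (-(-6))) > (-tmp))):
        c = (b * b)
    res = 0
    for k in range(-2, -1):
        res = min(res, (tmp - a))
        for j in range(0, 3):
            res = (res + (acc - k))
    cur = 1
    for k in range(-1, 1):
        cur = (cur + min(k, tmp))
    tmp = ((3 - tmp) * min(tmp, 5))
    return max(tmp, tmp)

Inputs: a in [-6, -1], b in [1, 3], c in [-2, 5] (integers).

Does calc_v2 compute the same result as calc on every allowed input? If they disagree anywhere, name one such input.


At a=-6, b=1, c=-2: calc gives -30, calc_v2 gives -25.
verdict: not equivalent; witness: a=-6, b=1, c=-2


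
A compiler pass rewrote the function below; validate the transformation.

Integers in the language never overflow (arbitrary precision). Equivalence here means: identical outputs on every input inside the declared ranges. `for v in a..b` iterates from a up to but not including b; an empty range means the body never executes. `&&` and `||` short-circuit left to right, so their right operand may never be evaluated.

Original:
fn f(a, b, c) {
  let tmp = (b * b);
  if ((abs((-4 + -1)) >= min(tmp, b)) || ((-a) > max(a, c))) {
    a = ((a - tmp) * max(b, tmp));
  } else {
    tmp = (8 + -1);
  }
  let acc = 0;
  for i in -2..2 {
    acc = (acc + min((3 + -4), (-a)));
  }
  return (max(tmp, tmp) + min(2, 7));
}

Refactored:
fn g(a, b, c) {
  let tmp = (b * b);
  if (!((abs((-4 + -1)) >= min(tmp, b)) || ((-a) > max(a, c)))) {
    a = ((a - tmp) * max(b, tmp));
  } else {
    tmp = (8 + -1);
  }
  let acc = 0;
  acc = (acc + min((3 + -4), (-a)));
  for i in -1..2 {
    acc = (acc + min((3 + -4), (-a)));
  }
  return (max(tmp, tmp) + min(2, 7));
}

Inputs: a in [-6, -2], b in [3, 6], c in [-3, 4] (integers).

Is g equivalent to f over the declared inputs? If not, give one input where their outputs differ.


Input a=-6, b=3, c=-3: 11 from f versus 9 from g.
verdict: not equivalent; witness: a=-6, b=3, c=-3


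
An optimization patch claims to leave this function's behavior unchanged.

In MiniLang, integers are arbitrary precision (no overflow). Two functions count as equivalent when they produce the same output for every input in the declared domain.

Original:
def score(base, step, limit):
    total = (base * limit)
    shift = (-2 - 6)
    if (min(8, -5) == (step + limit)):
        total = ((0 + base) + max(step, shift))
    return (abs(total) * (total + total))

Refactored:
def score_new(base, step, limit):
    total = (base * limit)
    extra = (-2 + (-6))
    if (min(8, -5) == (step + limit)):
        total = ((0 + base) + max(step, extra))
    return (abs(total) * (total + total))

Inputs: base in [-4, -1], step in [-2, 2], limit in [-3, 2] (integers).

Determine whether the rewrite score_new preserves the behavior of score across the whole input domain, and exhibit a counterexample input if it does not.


Reading the diff, among the changes: local variable names differ, plus arithmetic usage differs.
Spot check at base=-4, step=-1, limit=1 — score: total becomes -4; next shift becomes -8; next (min(8, -5) == (step + limit)) evaluates to false; next final value -32. score_new: total becomes -4; next extra becomes -8; next (min(8, -5) == (step + limit)) evaluates to false; next final value -32. Both give -32.
Every one of the 120 inputs gives matching results.
verdict: equivalent


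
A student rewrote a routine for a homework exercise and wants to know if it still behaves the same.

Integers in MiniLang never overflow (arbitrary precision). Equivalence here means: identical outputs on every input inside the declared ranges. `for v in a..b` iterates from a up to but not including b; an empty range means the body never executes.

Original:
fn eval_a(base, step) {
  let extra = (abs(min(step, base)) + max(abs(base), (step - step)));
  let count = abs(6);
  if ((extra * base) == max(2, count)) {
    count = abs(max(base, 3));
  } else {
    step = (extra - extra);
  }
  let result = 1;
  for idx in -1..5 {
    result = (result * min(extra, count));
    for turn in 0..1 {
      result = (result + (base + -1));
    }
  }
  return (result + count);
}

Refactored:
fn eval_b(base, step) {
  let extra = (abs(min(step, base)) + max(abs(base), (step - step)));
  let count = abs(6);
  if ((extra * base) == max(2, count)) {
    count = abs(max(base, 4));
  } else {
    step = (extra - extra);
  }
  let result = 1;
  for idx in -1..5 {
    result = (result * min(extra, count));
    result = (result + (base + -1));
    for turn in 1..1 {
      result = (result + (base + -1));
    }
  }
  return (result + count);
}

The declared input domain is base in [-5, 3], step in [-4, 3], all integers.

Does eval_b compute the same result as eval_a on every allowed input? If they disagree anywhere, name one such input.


There is a counterexample at base=2, step=-1: 1096 on one side, 1097 on the other.
eval_a: extra becomes 3; next count becomes 6; next ((extra * base) == max(2, count)) evaluates to true; next count becomes 3; next result becomes 1; next at idx=-1:; next result becomes 3; next at turn=0:; next result becomes 4; next at idx=0:; next result becomes 12; next at turn=0:; next result becomes 13; next at idx=1:; next result becomes 39; next at turn=0:; next result becomes 40; next at idx=2:; next result becomes 120; next at turn=0:; next result becomes 121; next at idx=3:; next result becomes 363; next at turn=0:; next result becomes 364; next at idx=4:; next result becomes 1092; next at turn=0:; next result becomes 1093; next final value 1096
eval_b: extra becomes 3; next count becomes 6; next ((extra * base) == max(2, count)) evaluates to true; next count becomes 4; next result becomes 1; next at idx=-1:; next result becomes 3; next result becomes 4; next turn never enters its loop body; next at idx=0:; next result becomes 12; next result becomes 13; next turn never enters its loop body; next at idx=1:; next result becomes 39; next result becomes 40; next turn never enters its loop body; next at idx=2:; next result becomes 120; next result becomes 121; next turn never enters its loop body; next at idx=3:; next result becomes 363; next result becomes 364; next turn never enters its loop body; next at idx=4:; next result becomes 1092; next result becomes 1093; next turn never enters its loop body; next final value 1097
verdict: not equivalent; witness: base=2, step=-1


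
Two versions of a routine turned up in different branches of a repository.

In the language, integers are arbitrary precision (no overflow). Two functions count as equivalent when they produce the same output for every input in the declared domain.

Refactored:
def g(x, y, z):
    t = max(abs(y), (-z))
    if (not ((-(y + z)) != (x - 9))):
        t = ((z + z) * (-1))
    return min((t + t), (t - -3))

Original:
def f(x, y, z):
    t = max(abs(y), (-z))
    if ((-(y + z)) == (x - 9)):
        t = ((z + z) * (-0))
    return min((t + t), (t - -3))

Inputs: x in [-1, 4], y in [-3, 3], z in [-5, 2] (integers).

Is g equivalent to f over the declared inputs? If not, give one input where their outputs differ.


These are not equivalent — on x=4, y=3, z=2 the outputs split (0 vs -8).
f: t := 3 | ((-(y + z)) == (x - 9)): true | t := 0 | result 0
g: t := 3 | (not ((-(y + z)) != (x - 9))): true | t := -4 | result -8
verdict: not equivalent; witness: x=4, y=3, z=2


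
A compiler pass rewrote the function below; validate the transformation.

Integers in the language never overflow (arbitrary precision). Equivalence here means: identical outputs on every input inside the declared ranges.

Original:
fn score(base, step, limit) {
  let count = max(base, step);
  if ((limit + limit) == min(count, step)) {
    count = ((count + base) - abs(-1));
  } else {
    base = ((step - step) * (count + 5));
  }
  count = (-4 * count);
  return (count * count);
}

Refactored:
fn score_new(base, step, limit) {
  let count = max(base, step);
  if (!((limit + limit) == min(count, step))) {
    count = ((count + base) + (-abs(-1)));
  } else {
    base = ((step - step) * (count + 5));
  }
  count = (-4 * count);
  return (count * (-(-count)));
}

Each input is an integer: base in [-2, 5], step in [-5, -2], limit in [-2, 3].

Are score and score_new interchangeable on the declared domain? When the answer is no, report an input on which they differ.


Take base=-2, step=-5, limit=-2.
score: count=-2, then ((limit + limit) == min(count, step)) is false, then base=0, then count=8, then returns 64
score_new: count=-2, then (!((limit + limit) == min(count, step))) is true, then count=-5, then count=20, then returns 400
64 against 400: the behavior changed.
verdict: not equivalent; witness: base=-2, step=-5, limit=-2


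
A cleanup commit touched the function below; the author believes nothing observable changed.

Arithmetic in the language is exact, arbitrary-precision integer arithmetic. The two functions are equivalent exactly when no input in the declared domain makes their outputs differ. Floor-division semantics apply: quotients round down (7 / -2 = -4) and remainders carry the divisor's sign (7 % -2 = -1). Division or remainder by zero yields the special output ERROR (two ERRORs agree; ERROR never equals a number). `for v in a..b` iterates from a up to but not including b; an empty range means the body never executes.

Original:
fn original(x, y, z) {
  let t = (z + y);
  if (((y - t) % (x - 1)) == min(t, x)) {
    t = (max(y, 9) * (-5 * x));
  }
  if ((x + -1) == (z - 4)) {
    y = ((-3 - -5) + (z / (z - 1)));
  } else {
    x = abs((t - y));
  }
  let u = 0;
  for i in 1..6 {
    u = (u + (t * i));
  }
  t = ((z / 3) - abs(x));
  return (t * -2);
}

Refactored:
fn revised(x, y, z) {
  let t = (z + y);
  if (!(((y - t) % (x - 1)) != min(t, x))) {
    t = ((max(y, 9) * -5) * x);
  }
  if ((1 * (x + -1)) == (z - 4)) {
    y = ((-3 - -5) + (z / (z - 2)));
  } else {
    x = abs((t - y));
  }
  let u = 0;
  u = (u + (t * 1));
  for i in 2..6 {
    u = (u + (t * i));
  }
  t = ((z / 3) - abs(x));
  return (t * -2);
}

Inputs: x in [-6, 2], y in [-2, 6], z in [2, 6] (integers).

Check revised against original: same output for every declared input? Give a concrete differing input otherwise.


Evaluate both at x=-1, y=-2, z=2.
original: t=0, then (((y - t) % (x - 1)) == min(t, x)) is false, then ((x + -1) == (z - 4)) is true, then y=4, then u=0, then (i=1), then u=0, then (i=2), then u=0, then (i=3), then u=0, then (i=4), then u=0, then (i=5), then u=0, then t=-1, then returns 2
revised: t=0, then (!(((y - t) % (x - 1)) != min(t, x))) is false, then ((1 * (x + -1)) == (z - 4)) is true, then a zero divisor aborts: ERROR
2 and ERROR differ, so these are not the same function on this domain.
verdict: not equivalent; witness: x=-1, y=-2, z=2


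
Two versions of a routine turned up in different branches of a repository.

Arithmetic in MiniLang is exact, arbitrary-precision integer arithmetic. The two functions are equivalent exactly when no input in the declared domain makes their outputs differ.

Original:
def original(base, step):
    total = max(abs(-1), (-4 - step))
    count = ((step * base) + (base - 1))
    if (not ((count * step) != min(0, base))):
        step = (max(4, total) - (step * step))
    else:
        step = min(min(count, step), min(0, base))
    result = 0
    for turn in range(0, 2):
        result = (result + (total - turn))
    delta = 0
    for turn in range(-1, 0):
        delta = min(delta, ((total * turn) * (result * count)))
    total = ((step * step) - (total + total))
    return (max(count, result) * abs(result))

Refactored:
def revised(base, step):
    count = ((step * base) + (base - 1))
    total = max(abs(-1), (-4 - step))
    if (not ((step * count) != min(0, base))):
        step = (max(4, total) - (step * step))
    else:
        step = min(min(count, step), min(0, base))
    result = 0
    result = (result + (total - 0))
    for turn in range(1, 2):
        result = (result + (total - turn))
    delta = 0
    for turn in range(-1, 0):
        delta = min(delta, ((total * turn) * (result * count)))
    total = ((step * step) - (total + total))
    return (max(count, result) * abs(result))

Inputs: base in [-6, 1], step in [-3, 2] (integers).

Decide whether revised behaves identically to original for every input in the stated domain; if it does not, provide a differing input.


Differences: arithmetic usage differs; also statement counts differ; also loop structure differs; also constant usage differs — yet all 48 inputs agree.
verdict: equivalent


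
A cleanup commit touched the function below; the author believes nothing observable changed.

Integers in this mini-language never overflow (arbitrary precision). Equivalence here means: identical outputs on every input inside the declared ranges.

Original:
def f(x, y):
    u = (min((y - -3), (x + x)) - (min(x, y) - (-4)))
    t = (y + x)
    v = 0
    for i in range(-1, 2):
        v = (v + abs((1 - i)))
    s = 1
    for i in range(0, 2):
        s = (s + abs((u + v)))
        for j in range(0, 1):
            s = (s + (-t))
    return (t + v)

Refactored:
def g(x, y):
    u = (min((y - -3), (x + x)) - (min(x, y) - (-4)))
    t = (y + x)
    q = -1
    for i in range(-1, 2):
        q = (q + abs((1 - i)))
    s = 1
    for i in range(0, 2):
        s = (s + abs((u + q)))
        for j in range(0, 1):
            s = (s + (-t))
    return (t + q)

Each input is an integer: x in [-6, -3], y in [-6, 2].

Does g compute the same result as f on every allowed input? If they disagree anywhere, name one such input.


x=-6, y=-6 yields -9 from f but -10 from g.
verdict: not equivalent; witness: x=-6, y=-6


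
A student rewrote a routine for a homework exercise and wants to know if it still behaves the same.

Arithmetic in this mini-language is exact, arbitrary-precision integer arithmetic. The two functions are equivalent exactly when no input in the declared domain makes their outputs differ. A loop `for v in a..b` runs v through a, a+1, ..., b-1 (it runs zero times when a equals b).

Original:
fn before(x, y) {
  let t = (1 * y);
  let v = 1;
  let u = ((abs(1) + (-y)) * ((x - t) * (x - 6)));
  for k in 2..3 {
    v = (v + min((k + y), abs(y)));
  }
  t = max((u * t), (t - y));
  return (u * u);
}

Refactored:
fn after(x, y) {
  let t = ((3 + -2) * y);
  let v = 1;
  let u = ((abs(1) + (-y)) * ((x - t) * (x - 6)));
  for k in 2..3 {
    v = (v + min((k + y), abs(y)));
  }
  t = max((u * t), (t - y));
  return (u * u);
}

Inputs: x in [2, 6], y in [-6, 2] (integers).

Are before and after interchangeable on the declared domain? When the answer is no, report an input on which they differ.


Although arithmetic usage differs; and constant usage differs, 45/45 inputs agree.
verdict: equivalent


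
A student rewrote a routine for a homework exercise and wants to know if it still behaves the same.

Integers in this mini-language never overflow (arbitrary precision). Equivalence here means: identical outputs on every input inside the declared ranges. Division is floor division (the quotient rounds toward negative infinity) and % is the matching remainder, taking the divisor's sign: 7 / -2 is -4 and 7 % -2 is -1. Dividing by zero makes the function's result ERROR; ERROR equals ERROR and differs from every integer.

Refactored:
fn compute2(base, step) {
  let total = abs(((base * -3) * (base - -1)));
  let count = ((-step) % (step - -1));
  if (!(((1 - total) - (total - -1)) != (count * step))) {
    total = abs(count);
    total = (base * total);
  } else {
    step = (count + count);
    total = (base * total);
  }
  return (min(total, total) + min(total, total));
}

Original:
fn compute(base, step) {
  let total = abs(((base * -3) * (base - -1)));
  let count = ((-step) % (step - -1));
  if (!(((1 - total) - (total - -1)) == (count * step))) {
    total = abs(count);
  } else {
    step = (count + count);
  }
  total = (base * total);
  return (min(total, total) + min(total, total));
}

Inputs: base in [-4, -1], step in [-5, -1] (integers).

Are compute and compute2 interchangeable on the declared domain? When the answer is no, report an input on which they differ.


On input base=-4, step=-5, compute returns -24 while compute2 returns -288.
verdict: not equivalent; witness: base=-4, step=-5


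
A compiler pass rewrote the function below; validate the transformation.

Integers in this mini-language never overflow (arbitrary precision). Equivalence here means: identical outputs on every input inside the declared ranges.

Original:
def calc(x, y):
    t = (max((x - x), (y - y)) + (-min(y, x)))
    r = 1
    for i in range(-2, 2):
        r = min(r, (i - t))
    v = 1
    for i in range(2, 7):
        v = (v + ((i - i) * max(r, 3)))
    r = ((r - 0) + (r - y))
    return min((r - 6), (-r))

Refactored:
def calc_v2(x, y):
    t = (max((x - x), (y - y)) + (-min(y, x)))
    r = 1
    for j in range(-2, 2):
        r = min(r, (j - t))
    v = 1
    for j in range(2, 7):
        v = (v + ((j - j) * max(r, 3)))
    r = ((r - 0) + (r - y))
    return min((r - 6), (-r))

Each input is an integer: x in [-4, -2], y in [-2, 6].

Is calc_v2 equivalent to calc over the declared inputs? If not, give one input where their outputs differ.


The two are interchangeable: local variable names differ, and every declared input agrees.
One worked example (x=-2, y=5) — calc: t = 2; r = 1; [i=-2]; r = -4; [i=-1]; r = -4; [i=0]; r = -4; [i=1]; r = -4; v = 1; [i=2]; v = 1; [i=3]; v = 1; [i=4]; v = 1; [i=5]; v = 1; [i=6]; v = 1; r = -13; return -19; calc_v2: t = 2; r = 1; [j=-2]; r = -4; [j=-1]; r = -4; [j=0]; r = -4; [j=1]; r = -4; v = 1; [j=2]; v = 1; [j=3]; v = 1; [j=4]; v = 1; [j=5]; v = 1; [j=6]; v = 1; r = -13; return -19; agreement on -19.
An exhaustive pass over the 27 declared inputs shows identical outputs.
verdict: equivalent


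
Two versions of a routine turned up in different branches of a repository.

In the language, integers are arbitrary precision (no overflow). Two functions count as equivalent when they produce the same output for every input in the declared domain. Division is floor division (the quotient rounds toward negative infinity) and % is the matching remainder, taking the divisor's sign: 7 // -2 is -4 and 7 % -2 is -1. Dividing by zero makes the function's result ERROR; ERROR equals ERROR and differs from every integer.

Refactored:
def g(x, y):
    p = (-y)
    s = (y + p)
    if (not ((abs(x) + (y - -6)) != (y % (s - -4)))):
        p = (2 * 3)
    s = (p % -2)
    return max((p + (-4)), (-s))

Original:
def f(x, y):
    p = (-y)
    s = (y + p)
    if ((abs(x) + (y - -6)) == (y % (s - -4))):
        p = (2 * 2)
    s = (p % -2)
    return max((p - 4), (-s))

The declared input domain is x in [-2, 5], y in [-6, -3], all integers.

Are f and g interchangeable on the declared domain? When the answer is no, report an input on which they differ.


There is a counterexample at x=-2, y=-6: 0 on one side, 2 on the other.
f: p becomes 6; next s becomes 0; next ((abs(x) + (y - -6)) == (y % (s - -4))) evaluates to true; next p becomes 4; next s becomes 0; next final value 0
g: p becomes 6; next s becomes 0; next (not ((abs(x) + (y - -6)) != (y % (s - -4)))) evaluates to true; next p becomes 6; next s becomes 0; next final value 2
verdict: not equivalent; witness: x=-2, y=-6


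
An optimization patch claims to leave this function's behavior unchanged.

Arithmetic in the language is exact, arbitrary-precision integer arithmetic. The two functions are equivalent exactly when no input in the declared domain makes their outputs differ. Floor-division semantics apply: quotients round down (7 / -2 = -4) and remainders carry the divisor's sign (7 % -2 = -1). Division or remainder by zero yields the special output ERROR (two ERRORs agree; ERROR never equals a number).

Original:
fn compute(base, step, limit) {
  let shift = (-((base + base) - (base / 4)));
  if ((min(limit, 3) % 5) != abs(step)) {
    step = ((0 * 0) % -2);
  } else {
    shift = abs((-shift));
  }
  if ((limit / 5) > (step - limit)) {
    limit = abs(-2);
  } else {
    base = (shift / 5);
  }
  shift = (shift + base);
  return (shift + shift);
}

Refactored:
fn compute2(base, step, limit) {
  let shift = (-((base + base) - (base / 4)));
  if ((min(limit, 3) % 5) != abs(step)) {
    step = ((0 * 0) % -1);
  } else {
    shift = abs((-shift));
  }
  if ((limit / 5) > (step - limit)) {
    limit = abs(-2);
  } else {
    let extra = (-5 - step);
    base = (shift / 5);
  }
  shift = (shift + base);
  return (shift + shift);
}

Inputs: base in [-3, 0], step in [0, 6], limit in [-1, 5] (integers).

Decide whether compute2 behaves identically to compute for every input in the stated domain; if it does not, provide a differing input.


Equivalent. The suspicious edit (`-2` became `-1`) never changes the result for any input inside the declared domain.
Every one of the 196 inputs gives matching results.
One worked example (base=0, step=5, limit=1) — compute: shift = 0; ((min(limit, 3) % 5) != abs(step)) -> true; step = 0; ((limit / 5) > (step - limit)) -> true; limit = 2; shift = 0; return 0; compute2: shift = 0; ((min(limit, 3) % 5) != abs(step)) -> true; step = 0; ((limit / 5) > (step - limit)) -> true; limit = 2; shift = 0; return 0; agreement on 0.
verdict: equivalent


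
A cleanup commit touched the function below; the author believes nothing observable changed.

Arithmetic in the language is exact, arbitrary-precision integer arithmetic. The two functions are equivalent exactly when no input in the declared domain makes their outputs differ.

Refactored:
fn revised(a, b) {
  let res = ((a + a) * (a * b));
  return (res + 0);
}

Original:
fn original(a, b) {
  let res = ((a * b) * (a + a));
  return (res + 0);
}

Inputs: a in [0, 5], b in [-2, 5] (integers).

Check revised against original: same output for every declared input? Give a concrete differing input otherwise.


Comparing the listings, the differences include: same computation, different form.
One worked example (a=1, b=5) — original: res = 10; return 10; revised: res = 10; return 10; agreement on 10.
Every one of the 48 inputs gives matching results.
verdict: equivalent


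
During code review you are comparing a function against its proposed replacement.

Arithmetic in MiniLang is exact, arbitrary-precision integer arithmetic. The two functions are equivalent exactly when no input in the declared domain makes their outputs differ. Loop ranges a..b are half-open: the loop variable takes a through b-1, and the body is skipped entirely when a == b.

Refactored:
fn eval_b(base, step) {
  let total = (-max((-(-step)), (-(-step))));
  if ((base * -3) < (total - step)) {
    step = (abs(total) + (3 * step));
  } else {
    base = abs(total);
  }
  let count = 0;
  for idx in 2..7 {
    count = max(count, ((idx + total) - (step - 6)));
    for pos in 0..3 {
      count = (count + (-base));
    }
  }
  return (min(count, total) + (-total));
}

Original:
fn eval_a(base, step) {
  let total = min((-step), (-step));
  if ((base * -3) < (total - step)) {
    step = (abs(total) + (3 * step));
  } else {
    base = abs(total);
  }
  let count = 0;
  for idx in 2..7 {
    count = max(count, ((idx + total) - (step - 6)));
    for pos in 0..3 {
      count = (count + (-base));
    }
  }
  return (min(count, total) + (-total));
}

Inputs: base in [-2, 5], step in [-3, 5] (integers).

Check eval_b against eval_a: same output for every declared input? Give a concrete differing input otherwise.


This is a faithful refactor — min/max/abs usage differs, but the computed results match everywhere.
One worked example (base=2, step=-2) — eval_a: total = 2; ((base * -3) < (total - step)) -> true; step = -4; count = 0; [idx=2]; count = 14; [pos=0]; count = 12; [pos=1]; count = 10; [pos=2]; count = 8; [idx=3]; count = 15; [pos=0]; count = 13; [pos=1]; count = 11; [pos=2]; count = 9; [idx=4]; count = 16; [pos=0]; count = 14; [pos=1]; count = 12; [pos=2]; count = 10; [idx=5]; count = 17; [pos=0]; count = 15; [pos=1]; count = 13; [pos=2]; count = 11; [idx=6]; count = 18; [pos=0]; count = 16; [pos=1]; count = 14; [pos=2]; count = 12; return 0; eval_b: total = 2; ((base * -3) < (total - step)) -> true; step = -4; count = 0; [idx=2]; count = 14; [pos=0]; count = 12; [pos=1]; count = 10; [pos=2]; count = 8; [idx=3]; count = 15; [pos=0]; count = 13; [pos=1]; count = 11; [pos=2]; count = 9; [idx=4]; count = 16; [pos=0]; count = 14; [pos=1]; count = 12; [pos=2]; count = 10; [idx=5]; count = 17; [pos=0]; count = 15; [pos=1]; count = 13; [pos=2]; count = 11; [idx=6]; count = 18; [pos=0]; count = 16; [pos=1]; count = 14; [pos=2]; count = 12; return 0; agreement on 0.
An exhaustive pass over the 72 declared inputs shows identical outputs.
verdict: equivalent


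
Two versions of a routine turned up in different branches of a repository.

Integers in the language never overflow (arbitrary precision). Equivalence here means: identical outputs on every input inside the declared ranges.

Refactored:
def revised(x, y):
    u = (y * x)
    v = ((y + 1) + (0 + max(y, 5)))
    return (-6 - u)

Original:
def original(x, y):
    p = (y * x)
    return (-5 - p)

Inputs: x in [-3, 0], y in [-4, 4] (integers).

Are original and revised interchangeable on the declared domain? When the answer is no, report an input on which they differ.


Consider the input x=-3, y=-4.
original: p = 12; return -17
revised: u = 12; v = 2; return -18
-17 vs -18 — the two versions disagree here.
verdict: not equivalent; witness: x=-3, y=-4


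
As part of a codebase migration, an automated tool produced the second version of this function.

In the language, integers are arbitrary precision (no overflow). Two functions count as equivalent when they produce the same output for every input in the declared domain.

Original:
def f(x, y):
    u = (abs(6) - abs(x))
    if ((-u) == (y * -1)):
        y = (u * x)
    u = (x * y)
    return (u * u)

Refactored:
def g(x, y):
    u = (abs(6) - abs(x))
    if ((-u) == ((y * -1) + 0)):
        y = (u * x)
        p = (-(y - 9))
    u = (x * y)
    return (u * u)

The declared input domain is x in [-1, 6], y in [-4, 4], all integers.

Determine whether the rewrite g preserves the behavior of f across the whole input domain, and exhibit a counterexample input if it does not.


Equivalent. The diff adds an assignment to `p` whose value nothing reads, which nothing downstream consumes.
Checked all 72 inputs in the declared domain: the outputs agree on every one.
Spot check at x=3, y=-2 — f: u := 3 | ((-u) == (y * -1)): false | u := -6 | result 36. g: u := 3 | ((-u) == ((y * -1) + 0)): false | u := -6 | result 36. Both give 36.
verdict: equivalent


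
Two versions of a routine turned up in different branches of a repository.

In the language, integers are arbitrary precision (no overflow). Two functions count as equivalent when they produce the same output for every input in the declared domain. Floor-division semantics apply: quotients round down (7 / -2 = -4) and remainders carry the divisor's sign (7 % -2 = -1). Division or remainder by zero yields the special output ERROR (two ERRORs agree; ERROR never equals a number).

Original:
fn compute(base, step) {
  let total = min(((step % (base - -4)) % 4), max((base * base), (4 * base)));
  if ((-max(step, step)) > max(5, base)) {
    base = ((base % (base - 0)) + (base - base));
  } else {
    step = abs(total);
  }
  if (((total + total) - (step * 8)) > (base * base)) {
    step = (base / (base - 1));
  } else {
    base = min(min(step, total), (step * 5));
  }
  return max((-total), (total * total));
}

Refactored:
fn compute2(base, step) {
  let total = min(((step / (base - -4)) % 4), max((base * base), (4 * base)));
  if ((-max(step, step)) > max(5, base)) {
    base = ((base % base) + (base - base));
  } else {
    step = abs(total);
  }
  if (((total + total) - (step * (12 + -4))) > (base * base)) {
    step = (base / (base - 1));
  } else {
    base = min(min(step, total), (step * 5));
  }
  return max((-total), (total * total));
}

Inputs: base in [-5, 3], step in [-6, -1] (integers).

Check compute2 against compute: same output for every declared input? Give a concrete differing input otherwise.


Not equivalent: base=-5, step=-6 separates them (0 vs 4).
compute: total = 0; ((-max(step, step)) > max(5, base)) -> true; base = 0; (((total + total) - (step * 8)) > (base * base)) -> true; step = 0; return 0
compute2: total = 2; ((-max(step, step)) > max(5, base)) -> true; base = 0; (((total + total) - (step * (12 + -4))) > (base * base)) -> true; step = 0; return 4
verdict: not equivalent; witness: base=-5, step=-6


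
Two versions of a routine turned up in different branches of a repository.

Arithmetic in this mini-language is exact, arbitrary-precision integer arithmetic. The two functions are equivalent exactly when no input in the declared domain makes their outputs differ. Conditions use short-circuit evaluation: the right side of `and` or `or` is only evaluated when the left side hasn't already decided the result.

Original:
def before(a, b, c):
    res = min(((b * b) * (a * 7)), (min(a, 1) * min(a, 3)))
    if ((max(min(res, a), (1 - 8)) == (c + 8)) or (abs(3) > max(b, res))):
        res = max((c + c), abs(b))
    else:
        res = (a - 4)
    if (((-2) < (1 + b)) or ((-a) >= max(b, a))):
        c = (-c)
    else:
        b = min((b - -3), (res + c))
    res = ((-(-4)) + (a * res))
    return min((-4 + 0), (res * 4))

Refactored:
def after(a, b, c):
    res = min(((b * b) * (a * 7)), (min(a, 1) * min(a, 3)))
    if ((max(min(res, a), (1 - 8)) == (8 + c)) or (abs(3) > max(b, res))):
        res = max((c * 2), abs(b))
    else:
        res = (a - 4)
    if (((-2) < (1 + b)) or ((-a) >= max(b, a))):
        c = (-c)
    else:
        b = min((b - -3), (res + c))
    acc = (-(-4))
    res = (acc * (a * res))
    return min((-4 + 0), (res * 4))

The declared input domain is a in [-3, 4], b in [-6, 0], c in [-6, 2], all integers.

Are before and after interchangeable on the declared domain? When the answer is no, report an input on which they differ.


On input a=-3, b=-6, c=-6, before returns -56 while after returns -288.
verdict: not equivalent; witness: a=-3, b=-6, c=-6


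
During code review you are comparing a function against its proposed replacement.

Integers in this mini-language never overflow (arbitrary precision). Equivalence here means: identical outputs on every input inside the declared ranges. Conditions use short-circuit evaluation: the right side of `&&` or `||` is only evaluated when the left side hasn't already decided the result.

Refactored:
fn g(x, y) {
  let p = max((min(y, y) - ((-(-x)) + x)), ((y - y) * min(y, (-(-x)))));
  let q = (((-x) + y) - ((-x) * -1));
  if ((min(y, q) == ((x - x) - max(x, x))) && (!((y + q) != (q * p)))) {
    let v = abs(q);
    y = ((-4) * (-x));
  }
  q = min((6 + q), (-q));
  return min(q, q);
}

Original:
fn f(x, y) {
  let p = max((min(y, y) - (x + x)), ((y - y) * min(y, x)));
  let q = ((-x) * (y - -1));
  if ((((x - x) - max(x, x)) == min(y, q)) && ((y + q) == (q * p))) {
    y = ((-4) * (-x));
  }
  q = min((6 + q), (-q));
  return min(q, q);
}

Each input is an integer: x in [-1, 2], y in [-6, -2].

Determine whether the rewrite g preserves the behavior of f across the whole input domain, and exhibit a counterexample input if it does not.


At x=-1, y=-6: f gives 1, g gives 2.
verdict: not equivalent; witness: x=-1, y=-6


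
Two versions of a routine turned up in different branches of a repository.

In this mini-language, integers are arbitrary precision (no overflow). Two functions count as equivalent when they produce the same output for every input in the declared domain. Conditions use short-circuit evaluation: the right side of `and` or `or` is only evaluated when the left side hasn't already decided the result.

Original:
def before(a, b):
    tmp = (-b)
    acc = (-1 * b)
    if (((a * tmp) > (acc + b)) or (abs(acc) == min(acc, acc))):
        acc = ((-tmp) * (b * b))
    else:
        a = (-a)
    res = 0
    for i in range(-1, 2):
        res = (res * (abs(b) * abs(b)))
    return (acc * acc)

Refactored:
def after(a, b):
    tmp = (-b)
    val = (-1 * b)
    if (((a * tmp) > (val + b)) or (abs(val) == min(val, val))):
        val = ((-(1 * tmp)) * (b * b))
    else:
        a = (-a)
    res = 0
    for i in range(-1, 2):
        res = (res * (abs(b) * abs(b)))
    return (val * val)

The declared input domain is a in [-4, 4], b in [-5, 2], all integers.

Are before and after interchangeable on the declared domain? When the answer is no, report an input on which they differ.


Equivalent — the differences include arithmetic usage differs; and local variable names differ; and constant usage differs, yet no declared input distinguishes the two.
Spot check at a=1, b=2 — before: tmp = -2; acc = -2; (((a * tmp) > (acc + b)) or (abs(acc) == min(acc, acc))) -> false; a = -1; res = 0; [i=-1]; res = 0; [i=0]; res = 0; [i=1]; res = 0; return 4. after: tmp = -2; val = -2; (((a * tmp) > (val + b)) or (abs(val) == min(val, val))) -> false; a = -1; res = 0; [i=-1]; res = 0; [i=0]; res = 0; [i=1]; res = 0; return 4. Both give 4.
Across all 72 domain points the two functions coincide.
verdict: equivalent
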